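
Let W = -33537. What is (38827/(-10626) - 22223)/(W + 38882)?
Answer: -47236085/11359194 ≈ -4.1584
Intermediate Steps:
(38827/(-10626) - 22223)/(W + 38882) = (38827/(-10626) - 22223)/(-33537 + 38882) = (38827*(-1/10626) - 22223)/5345 = (-38827/10626 - 22223)*(1/5345) = -236180425/10626*1/5345 = -47236085/11359194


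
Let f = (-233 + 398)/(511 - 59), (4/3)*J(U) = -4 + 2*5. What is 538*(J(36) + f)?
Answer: 591531/226 ≈ 2617.4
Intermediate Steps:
J(U) = 9/2 (J(U) = 3*(-4 + 2*5)/4 = 3*(-4 + 10)/4 = (3/4)*6 = 9/2)
f = 165/452 ≈ 0.36504
538*(J(36) + f) = 538*(9/2 + 165/452) = 538*(2199/452) = 591531/226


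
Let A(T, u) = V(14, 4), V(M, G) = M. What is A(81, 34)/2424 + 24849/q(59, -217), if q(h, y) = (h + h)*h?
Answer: 15082861/4218972 ≈ 3.5750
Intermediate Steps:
q(h, y) = 2*h² (q(h, y) = (2*h)*h = 2*h²)
A(T, u) = 14
A(81, 34)/2424 + 24849/q(59, -217) = 14/2424 + 24849/((2*59²)) = 14*(1/2424) + 24849/((2*3481)) = 7/1212 + 24849/6962 = 15082861/4218972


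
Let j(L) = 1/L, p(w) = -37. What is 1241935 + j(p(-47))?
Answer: 45951594/37 ≈ 1.2419e+6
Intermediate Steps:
1241935 + j(p(-47)) = 1241935 + 1/(-37) = 1241935 - 1/37 = 45951594/37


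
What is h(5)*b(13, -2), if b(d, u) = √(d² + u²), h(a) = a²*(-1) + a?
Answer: -20*√173 ≈ -263.06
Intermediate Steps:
h(a) = a - a² (h(a) = -a² + a = a - a²)
h(5)*b(13, -2) = (5*(1 - 1*5))*√(13² + (-2)²) = (5*(1 - 5))*√(169 + 4) = (5*(-4))*√173 = -20*√173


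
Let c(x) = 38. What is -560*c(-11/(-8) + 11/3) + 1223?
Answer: -20057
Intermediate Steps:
-560*c(-11/(-8) + 11/3) + 1223 = -560*38 + 1223 = -21280 + 1223 = -20057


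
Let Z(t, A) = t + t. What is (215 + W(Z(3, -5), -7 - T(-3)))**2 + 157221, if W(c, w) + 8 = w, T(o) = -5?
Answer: 199246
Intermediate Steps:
Z(t, A) = 2*t
W(c, w) = -8 + w
(215 + W(Z(3, -5), -7 - T(-3)))**2 + 157221 = (215 + (-8 + (-7 - 1*(-5))))**2 + 157221 = (215 + (-8 + (-7 + 5)))**2 + 157221 = (215 + (-8 - 2))**2 + 157221 = (215 - 10)**2 + 157221 = 205**2 + 157221 = 42025 + 157221 = 199246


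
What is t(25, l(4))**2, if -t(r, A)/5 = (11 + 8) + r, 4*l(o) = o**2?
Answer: 48400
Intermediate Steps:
l(o) = o**2/4
t(r, A) = -95 - 5*r (t(r, A) = -5*((11 + 8) + r) = -5*(19 + r) = -95 - 5*r)
t(25, l(4))**2 = (-95 - 5*25)**2 = (-95 - 125)**2 = (-220)**2 = 48400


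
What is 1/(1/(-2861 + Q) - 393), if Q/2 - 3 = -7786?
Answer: -18427/7241812 ≈ -0.0025445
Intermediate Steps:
Q = -15566 (Q = 6 + 2*(-7786) = 6 - 15572 = -15566)
1/(1/(-2861 + Q) - 393) = 1/(1/(-2861 - 15566) - 393) = 1/(1/(-18427) - 393) = 1/(-1/18427 - 393) = 1/(-7241812/18427) = -18427/7241812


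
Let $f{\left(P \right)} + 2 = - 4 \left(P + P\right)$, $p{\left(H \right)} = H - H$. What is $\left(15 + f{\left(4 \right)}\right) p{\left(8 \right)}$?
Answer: $0$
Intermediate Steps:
$p{\left(H \right)} = 0$
$f{\left(P \right)} = -2 - 8 P$ ($f{\left(P \right)} = -2 - 4 \left(P + P\right) = -2 - 4 \cdot 2 P = -2 - 8 P$)
$\left(15 + f{\left(4 \right)}\right) p{\left(8 \right)} = \left(15 - 34\right) 0 = \left(-19\right) 0 = 0$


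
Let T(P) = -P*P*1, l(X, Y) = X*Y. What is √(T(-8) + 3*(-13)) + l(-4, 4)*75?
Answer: -1200 + I*√103 ≈ -1200.0 + 10.149*I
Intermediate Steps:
T(P) = -P² (T(P) = -P²*1 = -P²)
√(T(-8) + 3*(-13)) + l(-4, 4)*75 = √(-1*(-8)² + 3*(-13)) - 4*4*75 = √(-1*64 - 39) - 16*75 = √(-64 - 39) - 1200 = √(-103) - 1200 = I*√103 - 1200 = -1200 + I*√103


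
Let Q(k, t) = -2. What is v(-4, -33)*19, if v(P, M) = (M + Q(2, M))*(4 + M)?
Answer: 19285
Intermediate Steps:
v(P, M) = (-2 + M)*(4 + M) (v(P, M) = (M - 2)*(4 + M) = (-2 + M)*(4 + M))
v(-4, -33)*19 = (-8 + (-33)**2 + 2*(-33))*19 = (-8 + 1089 - 66)*19 = 1015*19 = 19285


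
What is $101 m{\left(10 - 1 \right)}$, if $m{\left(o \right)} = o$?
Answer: $909$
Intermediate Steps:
$101 m{\left(10 - 1 \right)} = 101 \left(10 - 1\right) = 101 \cdot 9 = 909$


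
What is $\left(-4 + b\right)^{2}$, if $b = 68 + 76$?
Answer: $19600$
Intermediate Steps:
$b = 144$
$\left(-4 + b\right)^{2} = \left(-4 + 144\right)^{2} = 140^{2} = 19600$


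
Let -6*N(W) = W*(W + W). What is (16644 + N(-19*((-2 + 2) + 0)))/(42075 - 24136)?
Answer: 16644/17939 ≈ 0.92781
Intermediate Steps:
N(W) = -W**2/3 (N(W) = -W*(W + W)/6 = -W*2*W/6 = -W**2/3)
(16644 + N(-19*((-2 + 2) + 0)))/(42075 - 24136) = (16644 - 361*((-2 + 2) + 0)**2/3)/(42075 - 24136) = (16644 - 361*(0 + 0)**2/3)/17939 = (16644 - (-19*0)**2/3)*(1/17939) = (16644 - 1/3*0**2)*(1/17939) = (16644 - 1/3*0)*(1/17939) = (16644 + 0)*(1/17939) = 16644*(1/17939) = 16644/17939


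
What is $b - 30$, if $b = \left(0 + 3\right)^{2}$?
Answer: $-21$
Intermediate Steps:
$b = 9$ ($b = 3^{2} = 9$)
$b - 30 = 9 - 30 = -21$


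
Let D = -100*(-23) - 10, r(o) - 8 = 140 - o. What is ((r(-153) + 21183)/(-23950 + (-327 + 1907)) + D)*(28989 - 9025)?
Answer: 511136455312/11185 ≈ 4.5698e+7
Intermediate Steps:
r(o) = 148 - o (r(o) = 8 + (140 - o) = 148 - o)
D = 2290 (D = 2300 - 10 = 2290)
((r(-153) + 21183)/(-23950 + (-327 + 1907)) + D)*(28989 - 9025) = (((148 - 1*(-153)) + 21183)/(-23950 + (-327 + 1907)) + 2290)*(28989 - 9025) = (((148 + 153) + 21183)/(-23950 + 1580) + 2290)*19964 = ((301 + 21183)/(-22370) + 2290)*19964 = (21484*(-1/22370) + 2290)*19964 = (-10742/11185 + 2290)*19964 = (25602908/11185)*19964 = 511136455312/11185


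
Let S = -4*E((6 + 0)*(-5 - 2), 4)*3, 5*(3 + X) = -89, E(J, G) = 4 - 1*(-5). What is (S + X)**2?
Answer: 414736/25 ≈ 16589.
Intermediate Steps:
E(J, G) = 9 (E(J, G) = 4 + 5 = 9)
X = -104/5 (X = -3 + (1/5)*(-89) = -3 - 89/5 = -104/5 ≈ -20.800)
S = -108 (S = -4*9*3 = -36*3 = -108)
(S + X)**2 = (-108 - 104/5)**2 = (-644/5)**2 = 414736/25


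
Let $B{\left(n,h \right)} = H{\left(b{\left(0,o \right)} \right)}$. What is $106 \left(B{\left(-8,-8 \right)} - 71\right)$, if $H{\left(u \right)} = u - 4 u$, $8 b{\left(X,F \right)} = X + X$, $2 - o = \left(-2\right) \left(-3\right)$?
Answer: $-7526$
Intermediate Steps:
$o = -4$ ($o = 2 - \left(-2\right) \left(-3\right) = 2 - 6 = -4$)
$b{\left(X,F \right)} = \frac{X}{4}$ ($b{\left(X,F \right)} = \frac{X + X}{8} = \frac{2 X}{8} = \frac{X}{4}$)
$H{\left(u \right)} = - 3 u$
$B{\left(n,h \right)} = 0$ ($B{\left(n,h \right)} = - 3 \cdot \frac{1}{4} \cdot 0 = \left(-3\right) 0 = 0$)
$106 \left(B{\left(-8,-8 \right)} - 71\right) = 106 \left(0 - 71\right) = 106 \left(-71\right) = -7526$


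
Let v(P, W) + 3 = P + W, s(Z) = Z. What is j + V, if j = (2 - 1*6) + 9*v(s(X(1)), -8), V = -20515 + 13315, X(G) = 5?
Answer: -7258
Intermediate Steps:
v(P, W) = -3 + P + W (v(P, W) = -3 + (P + W) = -3 + P + W)
V = -7200
j = -58 (j = (2 - 1*6) + 9*(-3 + 5 - 8) = (2 - 6) + 9*(-6) = -4 - 54 = -58)
j + V = -58 - 7200 = -7258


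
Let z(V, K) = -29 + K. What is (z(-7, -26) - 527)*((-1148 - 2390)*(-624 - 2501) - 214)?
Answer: -6434612952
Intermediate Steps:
(z(-7, -26) - 527)*((-1148 - 2390)*(-624 - 2501) - 214) = ((-29 - 26) - 527)*((-1148 - 2390)*(-624 - 2501) - 214) = (-55 - 527)*(-3538*(-3125) - 214) = -582*(11056250 - 214) = -582*11056036 = -6434612952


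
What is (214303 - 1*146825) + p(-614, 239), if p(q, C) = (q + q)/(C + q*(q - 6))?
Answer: 25703651054/380919 ≈ 67478.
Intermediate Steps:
p(q, C) = 2*q/(C + q*(-6 + q)) (p(q, C) = (2*q)/(C + q*(-6 + q)) = 2*q/(C + q*(-6 + q)))
(214303 - 1*146825) + p(-614, 239) = (214303 - 1*146825) + 2*(-614)/(239 + (-614)² - 6*(-614)) = (214303 - 146825) + 2*(-614)/(239 + 376996 + 3684) = 67478 + 2*(-614)/380919 = 67478 + 2*(-614)*(1/380919) = 67478 - 1228/380919 = 25703651054/380919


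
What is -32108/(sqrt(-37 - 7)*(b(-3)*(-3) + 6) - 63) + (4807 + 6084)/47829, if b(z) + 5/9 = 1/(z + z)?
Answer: 31121961152/106132551 + 24081*I*sqrt(11)/317 ≈ 293.24 + 251.95*I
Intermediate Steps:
b(z) = -5/9 + 1/(2*z) (b(z) = -5/9 + 1/(z + z) = -5/9 + 1/(2*z))
-32108/(sqrt(-37 - 7)*(b(-3)*(-3) + 6) - 63) + (4807 + 6084)/47829 = -32108/(sqrt(-37 - 7)*(((1/18)*(9 - 10*(-3))/(-3))*(-3) + 6) - 63) + (4807 + 6084)/47829 = -32108/(sqrt(-44)*(((1/18)*(-1/3)*(9 + 30))*(-3) + 6) - 63) + 10891*(1/47829) = -32108/((2*I*sqrt(11))*(((1/18)*(-1/3)*39)*(-3) + 6) - 63) + 10891/47829 = -32108/((2*I*sqrt(11))*(-13/18*(-3) + 6) - 63) + 10891/47829 = -32108/((2*I*sqrt(11))*(13/6 + 6) - 63) + 10891/47829 = -32108/((2*I*sqrt(11))*(49/6) - 63) + 10891/47829 = -32108/(49*I*sqrt(11)/3 - 63) + 10891/47829 = -32108/(-63 + 49*I*sqrt(11)/3) + 10891/47829 = 10891/47829 - 32108/(-63 + 49*I*sqrt(11)/3)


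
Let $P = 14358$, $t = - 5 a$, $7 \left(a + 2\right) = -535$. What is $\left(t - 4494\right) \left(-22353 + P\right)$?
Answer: $\frac{229560435}{7} \approx 3.2794 \cdot 10^{7}$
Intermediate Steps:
$a = - \frac{549}{7}$ ($a = -2 + \frac{1}{7} \left(-535\right) = -2 - \frac{535}{7} = - \frac{549}{7} \approx -78.429$)
$t = \frac{2745}{7}$ ($t = \left(-5\right) \left(- \frac{549}{7}\right) = \frac{2745}{7} \approx 392.14$)
$\left(t - 4494\right) \left(-22353 + P\right) = \left(\frac{2745}{7} - 4494\right) \left(-22353 + 14358\right) = \left(- \frac{28713}{7}\right) \left(-7995\right) = \frac{229560435}{7}$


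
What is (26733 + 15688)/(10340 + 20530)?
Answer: 42421/30870 ≈ 1.3742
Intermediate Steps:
(26733 + 15688)/(10340 + 20530) = 42421/30870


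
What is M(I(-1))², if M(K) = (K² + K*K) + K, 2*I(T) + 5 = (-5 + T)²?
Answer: 246016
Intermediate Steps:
I(T) = -5/2 + (-5 + T)²/2
M(K) = K + 2*K² (M(K) = (K² + K²) + K = 2*K² + K = K + 2*K²)
M(I(-1))² = ((-5/2 + (-5 - 1)²/2)*(1 + 2*(-5/2 + (-5 - 1)²/2)))² = ((-5/2 + (½)*(-6)²)*(1 + 2*(-5/2 + (½)*(-6)²)))² = ((-5/2 + (½)*36)*(1 + 2*(-5/2 + (½)*36)))² = ((-5/2 + 18)*(1 + 2*(-5/2 + 18)))² = (31*(1 + 2*(31/2))/2)² = (31*(1 + 31)/2)² = ((31/2)*32)² = 496² = 246016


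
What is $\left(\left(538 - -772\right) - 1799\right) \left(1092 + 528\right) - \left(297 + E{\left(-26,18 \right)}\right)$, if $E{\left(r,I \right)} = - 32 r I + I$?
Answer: $-807471$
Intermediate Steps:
$E{\left(r,I \right)} = I - 32 I r$ ($E{\left(r,I \right)} = - 32 I r + I = I - 32 I r$)
$\left(\left(538 - -772\right) - 1799\right) \left(1092 + 528\right) - \left(297 + E{\left(-26,18 \right)}\right) = \left(\left(538 - -772\right) - 1799\right) \left(1092 + 528\right) - \left(297 + 18 \left(1 - -832\right)\right) = \left(\left(538 + 772\right) - 1799\right) 1620 - \left(297 + 18 \left(1 + 832\right)\right) = \left(1310 - 1799\right) 1620 - \left(297 + 18 \cdot 833\right) = \left(-489\right) 1620 - \left(297 + 14994\right) = -792180 - 15291 = -807471$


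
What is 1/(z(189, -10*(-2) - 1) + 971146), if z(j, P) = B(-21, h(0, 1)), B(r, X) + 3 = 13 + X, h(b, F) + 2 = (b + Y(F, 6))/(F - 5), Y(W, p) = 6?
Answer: 2/1942305 ≈ 1.0297e-6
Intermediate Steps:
h(b, F) = -2 + (6 + b)/(-5 + F) (h(b, F) = -2 + (b + 6)/(F - 5) = -2 + (6 + b)/(-5 + F))
B(r, X) = 10 + X (B(r, X) = -3 + (13 + X) = 10 + X)
z(j, P) = 13/2 (z(j, P) = 10 + (16 + 0 - 2*1)/(-5 + 1) = 10 + (16 + 0 - 2)/(-4) = 10 - ¼*14 = 10 - 7/2 = 13/2)
1/(z(189, -10*(-2) - 1) + 971146) = 1/(13/2 + 971146) = 1/(1942305/2) = 2/1942305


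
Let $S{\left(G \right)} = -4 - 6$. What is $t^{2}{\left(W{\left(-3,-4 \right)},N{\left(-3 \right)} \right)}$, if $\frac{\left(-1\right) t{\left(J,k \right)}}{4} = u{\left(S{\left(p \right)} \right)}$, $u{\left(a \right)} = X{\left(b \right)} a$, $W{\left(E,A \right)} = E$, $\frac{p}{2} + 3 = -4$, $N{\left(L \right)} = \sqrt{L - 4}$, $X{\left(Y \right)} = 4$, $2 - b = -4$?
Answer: $25600$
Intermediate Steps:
$b = 6$ ($b = 2 - -4 = 2 + 4 = 6$)
$N{\left(L \right)} = \sqrt{-4 + L}$
$p = -14$ ($p = -6 + 2 \left(-4\right) = -6 - 8 = -14$)
$S{\left(G \right)} = -10$ ($S{\left(G \right)} = -4 - 6 = -10$)
$u{\left(a \right)} = 4 a$
$t{\left(J,k \right)} = 160$ ($t{\left(J,k \right)} = - 4 \cdot 4 \left(-10\right) = \left(-4\right) \left(-40\right) = 160$)
$t^{2}{\left(W{\left(-3,-4 \right)},N{\left(-3 \right)} \right)} = 160^{2} = 25600$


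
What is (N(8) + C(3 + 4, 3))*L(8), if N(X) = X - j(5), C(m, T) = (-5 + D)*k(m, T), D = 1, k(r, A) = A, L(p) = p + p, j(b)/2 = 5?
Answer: -224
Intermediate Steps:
j(b) = 10 (j(b) = 2*5 = 10)
L(p) = 2*p
C(m, T) = -4*T (C(m, T) = (-5 + 1)*T = -4*T)
N(X) = -10 + X (N(X) = X - 1*10 = X - 10 = -10 + X)
(N(8) + C(3 + 4, 3))*L(8) = ((-10 + 8) - 4*3)*(2*8) = (-2 - 12)*16 = -14*16 = -224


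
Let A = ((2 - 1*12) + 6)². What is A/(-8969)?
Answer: -16/8969 ≈ -0.0017839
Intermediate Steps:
A = 16 (A = ((2 - 12) + 6)² = (-10 + 6)² = (-4)² = 16)
A/(-8969) = 16/(-8969) = 16*(-1/8969) = -16/8969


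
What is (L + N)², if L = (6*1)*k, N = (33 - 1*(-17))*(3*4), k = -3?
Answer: 338724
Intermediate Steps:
N = 600 (N = (33 + 17)*12 = 50*12 = 600)
L = -18 (L = (6*1)*(-3) = 6*(-3) = -18)
(L + N)² = (-18 + 600)² = 582² = 338724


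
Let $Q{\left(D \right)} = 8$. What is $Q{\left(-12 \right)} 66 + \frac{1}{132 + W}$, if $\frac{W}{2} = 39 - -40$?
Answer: $\frac{153121}{290} \approx 528.0$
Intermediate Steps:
$W = 158$ ($W = 2 \left(39 - -40\right) = 2 \left(39 + 40\right) = 2 \cdot 79 = 158$)
$Q{\left(-12 \right)} 66 + \frac{1}{132 + W} = 8 \cdot 66 + \frac{1}{132 + 158} = 528 + \frac{1}{290} = \frac{153121}{290}$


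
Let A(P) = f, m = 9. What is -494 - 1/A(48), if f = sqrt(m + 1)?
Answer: -494 - sqrt(10)/10 ≈ -494.32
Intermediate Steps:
f = sqrt(10) (f = sqrt(9 + 1) = sqrt(10) ≈ 3.1623)
A(P) = sqrt(10)
-494 - 1/A(48) = -494 - 1/(sqrt(10)) = -494 - sqrt(10)/10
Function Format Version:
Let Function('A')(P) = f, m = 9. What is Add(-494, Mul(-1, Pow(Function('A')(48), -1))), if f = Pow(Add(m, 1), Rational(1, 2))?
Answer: Add(-494, Mul(Rational(-1, 10), Pow(10, Rational(1, 2)))) ≈ -494.32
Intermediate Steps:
f = Pow(10, Rational(1, 2)) (f = Pow(Add(9, 1), Rational(1, 2)) = Pow(10, Rational(1, 2)) ≈ 3.1623)
Function('A')(P) = Pow(10, Rational(1, 2))
Add(-494, Mul(-1, Pow(Function('A')(48), -1))) = Add(-494, Mul(-1, Pow(Pow(10, Rational(1, 2)), -1))) = Add(-494, Mul(-1, Mul(Rational(1, 10), Pow(10, Rational(1, 2))))) = Add(-494, Mul(Rational(-1, 10), Pow(10, Rational(1, 2))))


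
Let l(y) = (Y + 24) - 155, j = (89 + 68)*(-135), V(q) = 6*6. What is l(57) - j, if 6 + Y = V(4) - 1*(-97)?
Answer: 21191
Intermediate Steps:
V(q) = 36
Y = 127 (Y = -6 + (36 - 1*(-97)) = -6 + (36 + 97) = -6 + 133 = 127)
j = -21195 (j = 157*(-135) = -21195)
l(y) = -4 (l(y) = (127 + 24) - 155 = 151 - 155 = -4)
l(57) - j = -4 - 1*(-21195) = -4 + 21195 = 21191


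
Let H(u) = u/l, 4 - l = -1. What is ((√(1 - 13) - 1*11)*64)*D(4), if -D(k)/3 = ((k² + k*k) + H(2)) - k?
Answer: 299904/5 - 54528*I*√3/5 ≈ 59981.0 - 18889.0*I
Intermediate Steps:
l = 5 (l = 4 - 1*(-1) = 4 + 1 = 5)
H(u) = u/5
D(k) = -6/5 - 6*k² + 3*k (D(k) = -3*(((k² + k*k) + (⅕)*2) - k) = -3*(((k² + k²) + ⅖) - k) = -3*((2*k² + ⅖) - k) = -3*((⅖ + 2*k²) - k) = -3*(⅖ - k + 2*k²) = -6/5 - 6*k² + 3*k)
((√(1 - 13) - 1*11)*64)*D(4) = ((√(1 - 13) - 1*11)*64)*(-6/5 - 6*4² + 3*4) = ((√(-12) - 11)*64)*(-6/5 - 6*16 + 12) = ((2*I*√3 - 11)*64)*(-6/5 - 96 + 12) = ((-11 + 2*I*√3)*64)*(-426/5) = (-704 + 128*I*√3)*(-426/5) = 299904/5 - 54528*I*√3/5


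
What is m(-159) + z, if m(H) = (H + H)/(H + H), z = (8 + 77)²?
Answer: 7226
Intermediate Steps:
z = 7225 (z = 85² = 7225)
m(H) = 1 (m(H) = (2*H)/((2*H)) = (2*H)*(1/(2*H)) = 1)
m(-159) + z = 1 + 7225 = 7226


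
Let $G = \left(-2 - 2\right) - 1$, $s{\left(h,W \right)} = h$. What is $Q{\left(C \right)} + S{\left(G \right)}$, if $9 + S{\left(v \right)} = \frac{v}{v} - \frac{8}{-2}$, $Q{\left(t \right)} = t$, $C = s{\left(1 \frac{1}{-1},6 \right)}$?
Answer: $-5$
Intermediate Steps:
$C = -1$ ($C = 1 \frac{1}{-1} = 1 \left(-1\right) = -1$)
$G = -5$ ($G = -4 - 1 = -5$)
$S{\left(v \right)} = -4$ ($S{\left(v \right)} = -9 + \left(\frac{v}{v} - \frac{8}{-2}\right) = -9 + \left(1 - -4\right) = -9 + \left(1 + 4\right) = -9 + 5 = -4$)
$Q{\left(C \right)} + S{\left(G \right)} = -1 - 4 = -5$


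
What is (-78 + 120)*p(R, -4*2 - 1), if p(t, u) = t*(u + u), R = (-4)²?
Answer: -12096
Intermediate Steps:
R = 16
p(t, u) = 2*t*u (p(t, u) = t*(2*u) = 2*t*u)
(-78 + 120)*p(R, -4*2 - 1) = (-78 + 120)*(2*16*(-4*2 - 1)) = 42*(2*16*(-8 - 1)) = 42*(2*16*(-9)) = 42*(-288) = -12096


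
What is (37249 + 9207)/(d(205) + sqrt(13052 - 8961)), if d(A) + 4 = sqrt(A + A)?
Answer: 46456/(-4 + sqrt(410) + sqrt(4091)) ≈ 579.18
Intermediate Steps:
d(A) = -4 + sqrt(2)*sqrt(A) (d(A) = -4 + sqrt(A + A) = -4 + sqrt(2*A) = -4 + sqrt(2)*sqrt(A))
(37249 + 9207)/(d(205) + sqrt(13052 - 8961)) = (37249 + 9207)/((-4 + sqrt(2)*sqrt(205)) + sqrt(13052 - 8961)) = 46456/((-4 + sqrt(410)) + sqrt(4091)) = 46456/(-4 + sqrt(410) + sqrt(4091))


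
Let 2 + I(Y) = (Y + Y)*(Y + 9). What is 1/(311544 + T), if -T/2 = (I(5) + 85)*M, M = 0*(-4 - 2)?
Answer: 1/311544 ≈ 3.2098e-6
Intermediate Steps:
M = 0 (M = 0*(-6) = 0)
I(Y) = -2 + 2*Y*(9 + Y) (I(Y) = -2 + (Y + Y)*(Y + 9) = -2 + (2*Y)*(9 + Y) = -2 + 2*Y*(9 + Y))
T = 0 (T = -2*((-2 + 2*5**2 + 18*5) + 85)*0 = -2*((-2 + 2*25 + 90) + 85)*0 = -2*((-2 + 50 + 90) + 85)*0 = -2*(138 + 85)*0 = -446*0 = -2*0 = 0)
1/(311544 + T) = 1/(311544 + 0) = 1/311544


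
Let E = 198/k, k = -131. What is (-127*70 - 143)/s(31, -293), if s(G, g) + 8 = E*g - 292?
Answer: -394441/6238 ≈ -63.232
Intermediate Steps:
E = -198/131 (E = 198/(-131) = 198*(-1/131) = -198/131 ≈ -1.5114)
s(G, g) = -300 - 198*g/131 (s(G, g) = -8 + (-198*g/131 - 292) = -8 + (-292 - 198*g/131) = -300 - 198*g/131)
(-127*70 - 143)/s(31, -293) = (-127*70 - 143)/(-300 - 198/131*(-293)) = (-8890 - 143)/(-300 + 58014/131) = -9033/18714/131 = -9033*131/18714 = -394441/6238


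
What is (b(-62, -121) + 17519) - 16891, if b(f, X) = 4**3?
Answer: 692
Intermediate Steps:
b(f, X) = 64
(b(-62, -121) + 17519) - 16891 = (64 + 17519) - 16891 = 17583 - 16891 = 692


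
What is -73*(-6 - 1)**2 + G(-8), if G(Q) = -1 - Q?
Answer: -3570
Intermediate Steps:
-73*(-6 - 1)**2 + G(-8) = -73*(-6 - 1)**2 + (-1 - 1*(-8)) = -73*(-7)**2 + (-1 + 8) = -73*49 + 7 = -3577 + 7 = -3570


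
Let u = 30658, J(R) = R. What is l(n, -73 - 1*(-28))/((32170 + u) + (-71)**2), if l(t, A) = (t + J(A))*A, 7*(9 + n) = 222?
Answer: 780/52787 ≈ 0.014776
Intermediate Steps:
n = 159/7 (n = -9 + (1/7)*222 = -9 + 222/7 = 159/7 ≈ 22.714)
l(t, A) = A*(A + t) (l(t, A) = (t + A)*A = (A + t)*A = A*(A + t))
l(n, -73 - 1*(-28))/((32170 + u) + (-71)**2) = ((-73 - 1*(-28))*((-73 - 1*(-28)) + 159/7))/((32170 + 30658) + (-71)**2) = ((-73 + 28)*((-73 + 28) + 159/7))/(62828 + 5041) = -45*(-45 + 159/7)/67869 = -45*(-156/7)*(1/67869) = (7020/7)*(1/67869) = 780/52787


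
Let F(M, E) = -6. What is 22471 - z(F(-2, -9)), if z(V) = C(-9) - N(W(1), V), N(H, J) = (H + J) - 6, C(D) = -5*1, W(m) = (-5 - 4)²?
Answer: 22545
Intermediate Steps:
W(m) = 81 (W(m) = (-9)² = 81)
C(D) = -5
N(H, J) = -6 + H + J
z(V) = -80 - V (z(V) = -5 - (-6 + 81 + V) = -5 - (75 + V) = -5 + (-75 - V) = -80 - V)
22471 - z(F(-2, -9)) = 22471 - (-80 - 1*(-6)) = 22471 - (-80 + 6) = 22471 - 1*(-74) = 22471 + 74 = 22545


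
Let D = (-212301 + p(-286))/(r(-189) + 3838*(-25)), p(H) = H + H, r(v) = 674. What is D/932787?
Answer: 212873/88872214212 ≈ 2.3953e-6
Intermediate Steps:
p(H) = 2*H
D = 212873/95276 (D = (-212301 + 2*(-286))/(674 + 3838*(-25)) = (-212301 - 572)/(674 - 95950) = -212873/(-95276) = -212873*(-1/95276) = 212873/95276 ≈ 2.2343)
D/932787 = (212873/95276)/932787 = (212873/95276)*(1/932787) = 212873/88872214212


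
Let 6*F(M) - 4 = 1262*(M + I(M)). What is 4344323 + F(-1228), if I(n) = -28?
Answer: 4080145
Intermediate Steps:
F(M) = -17666/3 + 631*M/3 (F(M) = 2/3 + (1262*(M - 28))/6 = 2/3 + (1262*(-28 + M))/6 = 2/3 + (-35336 + 1262*M)/6 = 2/3 + (-17668/3 + 631*M/3) = -17666/3 + 631*M/3)
4344323 + F(-1228) = 4344323 + (-17666/3 + (631/3)*(-1228)) = 4344323 + (-17666/3 - 774868/3) = 4344323 - 264178 = 4080145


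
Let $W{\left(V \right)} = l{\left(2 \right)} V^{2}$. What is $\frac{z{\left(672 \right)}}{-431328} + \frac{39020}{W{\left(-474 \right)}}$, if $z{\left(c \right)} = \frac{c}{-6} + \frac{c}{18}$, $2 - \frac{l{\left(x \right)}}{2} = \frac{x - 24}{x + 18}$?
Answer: $\frac{73500124}{2607795609} \approx 0.028185$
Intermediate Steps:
$l{\left(x \right)} = 4 - \frac{2 \left(-24 + x\right)}{18 + x}$ ($l{\left(x \right)} = 4 - 2 \frac{x - 24}{x + 18} = 4 - 2 \frac{-24 + x}{18 + x} = 4 - \frac{2 \left(-24 + x\right)}{18 + x}$)
$W{\left(V \right)} = \frac{31 V^{2}}{5}$ ($W{\left(V \right)} = \frac{2 \left(60 + 2\right)}{18 + 2} V^{2} = 2 \cdot \frac{1}{20} \cdot 62 V^{2} = \frac{31 V^{2}}{5}$)
$z{\left(c \right)} = - \frac{c}{9}$ ($z{\left(c \right)} = c \left(- \frac{1}{6}\right) + c \frac{1}{18} = - \frac{c}{6} + \frac{c}{18} = - \frac{c}{9}$)
$\frac{z{\left(672 \right)}}{-431328} + \frac{39020}{W{\left(-474 \right)}} = \frac{\left(- \frac{1}{9}\right) 672}{-431328} + \frac{39020}{\frac{31}{5} \left(-474\right)^{2}} = \left(- \frac{224}{3}\right) \left(- \frac{1}{431328}\right) + \frac{39020}{\frac{31}{5} \cdot 224676} = \frac{7}{40437} + \frac{39020}{\frac{6964956}{5}} = \frac{7}{40437} + 39020 \cdot \frac{5}{6964956} = \frac{7}{40437} + \frac{48775}{1741239} = \frac{73500124}{2607795609}$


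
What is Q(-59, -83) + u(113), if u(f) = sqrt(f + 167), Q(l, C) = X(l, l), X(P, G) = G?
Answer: -59 + 2*sqrt(70) ≈ -42.267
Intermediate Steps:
Q(l, C) = l
u(f) = sqrt(167 + f)
Q(-59, -83) + u(113) = -59 + sqrt(167 + 113) = -59 + sqrt(280) = -59 + 2*sqrt(70)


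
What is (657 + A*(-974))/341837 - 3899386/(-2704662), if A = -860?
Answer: 1800132226348/462276772047 ≈ 3.8941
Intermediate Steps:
(657 + A*(-974))/341837 - 3899386/(-2704662) = (657 - 860*(-974))/341837 - 3899386/(-2704662) = (657 + 837640)*(1/341837) - 3899386*(-1/2704662) = 838297*(1/341837) + 1949693/1352331 = 838297/341837 + 1949693/1352331 = 1800132226348/462276772047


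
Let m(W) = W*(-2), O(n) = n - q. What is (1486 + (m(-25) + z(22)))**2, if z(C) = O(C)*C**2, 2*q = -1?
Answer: 154405476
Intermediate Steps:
q = -1/2 (q = (1/2)*(-1) = -1/2 ≈ -0.50000)
O(n) = 1/2 + n (O(n) = n - 1*(-1/2) = n + 1/2 = 1/2 + n)
m(W) = -2*W
z(C) = C**2*(1/2 + C) (z(C) = (1/2 + C)*C**2 = C**2*(1/2 + C))
(1486 + (m(-25) + z(22)))**2 = (1486 + (-2*(-25) + 22**2*(1/2 + 22)))**2 = (1486 + (50 + 484*(45/2)))**2 = (1486 + (50 + 10890))**2 = (1486 + 10940)**2 = 12426**2 = 154405476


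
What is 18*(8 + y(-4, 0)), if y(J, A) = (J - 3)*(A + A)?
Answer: 144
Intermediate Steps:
y(J, A) = 2*A*(-3 + J) (y(J, A) = (-3 + J)*(2*A) = 2*A*(-3 + J))
18*(8 + y(-4, 0)) = 18*(8 + 2*0*(-3 - 4)) = 18*(8 + 2*0*(-7)) = 18*(8 + 0) = 18*8 = 144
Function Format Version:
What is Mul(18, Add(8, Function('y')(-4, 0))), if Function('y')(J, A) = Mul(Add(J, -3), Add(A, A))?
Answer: 144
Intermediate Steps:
Function('y')(J, A) = Mul(2, A, Add(-3, J)) (Function('y')(J, A) = Mul(Add(-3, J), Mul(2, A)) = Mul(2, A, Add(-3, J)))
Mul(18, Add(8, Function('y')(-4, 0))) = Mul(18, Add(8, Mul(2, 0, Add(-3, -4)))) = Mul(18, Add(8, Mul(2, 0, -7))) = Mul(18, Add(8, 0)) = Mul(18, 8) = 144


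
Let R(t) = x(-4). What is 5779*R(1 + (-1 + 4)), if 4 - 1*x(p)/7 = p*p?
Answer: -485436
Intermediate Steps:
x(p) = 28 - 7*p**2 (x(p) = 28 - 7*p*p = 28 - 7*p**2)
R(t) = -84 (R(t) = 28 - 7*(-4)**2 = 28 - 7*16 = 28 - 112 = -84)
5779*R(1 + (-1 + 4)) = 5779*(-84) = -485436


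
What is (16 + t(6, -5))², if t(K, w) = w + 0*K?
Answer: 121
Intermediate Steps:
t(K, w) = w (t(K, w) = w + 0 = w)
(16 + t(6, -5))² = (16 - 5)² = 11² = 121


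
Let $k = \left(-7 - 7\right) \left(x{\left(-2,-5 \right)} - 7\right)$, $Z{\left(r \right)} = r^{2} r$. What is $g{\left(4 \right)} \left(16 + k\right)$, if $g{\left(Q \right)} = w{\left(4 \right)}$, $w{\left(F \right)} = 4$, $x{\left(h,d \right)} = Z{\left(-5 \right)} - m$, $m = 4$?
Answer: $7680$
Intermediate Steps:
$Z{\left(r \right)} = r^{3}$
$x{\left(h,d \right)} = -129$ ($x{\left(h,d \right)} = \left(-5\right)^{3} - 4 = -125 - 4 = -129$)
$g{\left(Q \right)} = 4$
$k = 1904$ ($k = \left(-7 - 7\right) \left(-129 - 7\right) = \left(-14\right) \left(-136\right) = 1904$)
$g{\left(4 \right)} \left(16 + k\right) = 4 \left(16 + 1904\right) = 4 \cdot 1920 = 7680$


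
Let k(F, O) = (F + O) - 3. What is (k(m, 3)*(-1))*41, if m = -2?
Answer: 82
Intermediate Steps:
k(F, O) = -3 + F + O
(k(m, 3)*(-1))*41 = ((-3 - 2 + 3)*(-1))*41 = -2*(-1)*41 = 2*41 = 82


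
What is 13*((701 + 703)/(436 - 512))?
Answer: -4563/19 ≈ -240.16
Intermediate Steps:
13*((701 + 703)/(436 - 512)) = 13*(1404/(-76)) = 13*(1404*(-1/76)) = 13*(-351/19) = -4563/19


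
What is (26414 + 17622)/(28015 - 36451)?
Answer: -11009/2109 ≈ -5.2200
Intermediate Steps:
(26414 + 17622)/(28015 - 36451) = 44036/(-8436) = 44036*(-1/8436) = -11009/2109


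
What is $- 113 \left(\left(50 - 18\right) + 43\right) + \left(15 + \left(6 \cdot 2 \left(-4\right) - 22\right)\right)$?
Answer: $-8530$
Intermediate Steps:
$- 113 \left(\left(50 - 18\right) + 43\right) + \left(15 + \left(6 \cdot 2 \left(-4\right) - 22\right)\right) = - 113 \left(32 + 43\right) + \left(15 + \left(12 \left(-4\right) - 22\right)\right) = \left(-113\right) 75 + \left(15 - 70\right) = -8475 + \left(15 - 70\right) = -8475 - 55 = -8530$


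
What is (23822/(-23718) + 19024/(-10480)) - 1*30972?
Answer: -240601402996/7767645 ≈ -30975.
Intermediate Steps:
(23822/(-23718) + 19024/(-10480)) - 1*30972 = (23822*(-1/23718) + 19024*(-1/10480)) - 30972 = (-11911/11859 - 1189/655) - 30972 = -21902056/7767645 - 30972 = -240601402996/7767645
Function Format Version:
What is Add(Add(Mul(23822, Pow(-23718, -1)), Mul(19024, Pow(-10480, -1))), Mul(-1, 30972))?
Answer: Rational(-240601402996, 7767645) ≈ -30975.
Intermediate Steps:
Add(Add(Mul(23822, Pow(-23718, -1)), Mul(19024, Pow(-10480, -1))), Mul(-1, 30972)) = Add(Add(Mul(23822, Rational(-1, 23718)), Mul(19024, Rational(-1, 10480))), -30972) = Add(Add(Rational(-11911, 11859), Rational(-1189, 655)), -30972) = Add(Rational(-21902056, 7767645), -30972) = Rational(-240601402996, 7767645)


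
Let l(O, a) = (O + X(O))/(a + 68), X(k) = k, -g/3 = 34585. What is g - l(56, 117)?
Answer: -19194787/185 ≈ -1.0376e+5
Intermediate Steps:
g = -103755 (g = -3*34585 = -103755)
l(O, a) = 2*O/(68 + a) (l(O, a) = (O + O)/(a + 68) = (2*O)/(68 + a) = 2*O/(68 + a))
g - l(56, 117) = -103755 - 2*56/(68 + 117) = -103755 - 2*56/185 = -103755 - 1*112/185 = -103755 - 112/185 = -19194787/185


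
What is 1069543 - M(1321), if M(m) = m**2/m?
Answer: 1068222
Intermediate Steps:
M(m) = m
1069543 - M(1321) = 1069543 - 1*1321 = 1069543 - 1321 = 1068222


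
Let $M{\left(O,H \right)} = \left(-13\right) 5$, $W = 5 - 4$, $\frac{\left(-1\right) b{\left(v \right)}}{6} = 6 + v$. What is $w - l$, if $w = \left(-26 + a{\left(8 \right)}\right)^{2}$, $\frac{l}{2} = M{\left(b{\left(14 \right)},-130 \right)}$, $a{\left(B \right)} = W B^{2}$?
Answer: $1574$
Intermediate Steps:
$b{\left(v \right)} = -36 - 6 v$ ($b{\left(v \right)} = - 6 \left(6 + v\right) = -36 - 6 v$)
$W = 1$
$a{\left(B \right)} = B^{2}$ ($a{\left(B \right)} = 1 B^{2} = B^{2}$)
$M{\left(O,H \right)} = -65$
$l = -130$ ($l = 2 \left(-65\right) = -130$)
$w = 1444$ ($w = \left(-26 + 8^{2}\right)^{2} = \left(-26 + 64\right)^{2} = 38^{2} = 1444$)
$w - l = 1444 - -130 = 1444 + 130 = 1574$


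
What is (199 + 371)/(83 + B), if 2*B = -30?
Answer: 285/34 ≈ 8.3824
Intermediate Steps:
B = -15 (B = (½)*(-30) = -15)
(199 + 371)/(83 + B) = (199 + 371)/(83 - 15) = 570/68 = 570*(1/68) = 285/34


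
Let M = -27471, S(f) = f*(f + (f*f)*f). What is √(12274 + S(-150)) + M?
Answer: -27471 + √506284774 ≈ -4970.2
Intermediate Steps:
S(f) = f*(f + f³) (S(f) = f*(f + f²*f) = f*(f + f³))
√(12274 + S(-150)) + M = √(12274 + ((-150)² + (-150)⁴)) - 27471 = √(12274 + (22500 + 506250000)) - 27471 = √(12274 + 506272500) - 27471 = √506284774 - 27471 = -27471 + √506284774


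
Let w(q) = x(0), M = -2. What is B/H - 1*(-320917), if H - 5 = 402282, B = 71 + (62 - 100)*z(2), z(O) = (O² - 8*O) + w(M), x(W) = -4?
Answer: 129100737858/402287 ≈ 3.2092e+5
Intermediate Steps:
w(q) = -4
z(O) = -4 + O² - 8*O (z(O) = (O² - 8*O) - 4 = -4 + O² - 8*O)
B = 679 (B = 71 + (62 - 100)*(-4 + 2² - 8*2) = 71 - 38*(-4 + 4 - 16) = 71 - 38*(-16) = 71 + 608 = 679)
H = 402287 (H = 5 + 402282 = 402287)
B/H - 1*(-320917) = 679/402287 - 1*(-320917) = 679*(1/402287) + 320917 = 679/402287 + 320917 = 129100737858/402287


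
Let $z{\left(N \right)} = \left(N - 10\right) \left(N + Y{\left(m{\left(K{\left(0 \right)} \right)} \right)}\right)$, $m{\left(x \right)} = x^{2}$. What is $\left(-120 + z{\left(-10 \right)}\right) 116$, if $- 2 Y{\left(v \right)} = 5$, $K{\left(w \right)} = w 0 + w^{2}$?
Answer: $15080$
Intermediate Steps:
$K{\left(w \right)} = w^{2}$ ($K{\left(w \right)} = 0 + w^{2} = w^{2}$)
$Y{\left(v \right)} = - \frac{5}{2}$ ($Y{\left(v \right)} = \left(- \frac{1}{2}\right) 5 = - \frac{5}{2}$)
$z{\left(N \right)} = \left(-10 + N\right) \left(- \frac{5}{2} + N\right)$ ($z{\left(N \right)} = \left(N - 10\right) \left(N - \frac{5}{2}\right) = \left(-10 + N\right) \left(- \frac{5}{2} + N\right)$)
$\left(-120 + z{\left(-10 \right)}\right) 116 = \left(-120 + \left(25 + \left(-10\right)^{2} - -125\right)\right) 116 = \left(-120 + \left(25 + 100 + 125\right)\right) 116 = \left(-120 + 250\right) 116 = 130 \cdot 116 = 15080$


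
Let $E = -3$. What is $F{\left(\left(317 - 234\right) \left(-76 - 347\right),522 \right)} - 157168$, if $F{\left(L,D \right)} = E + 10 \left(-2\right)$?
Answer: $-157191$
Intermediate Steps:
$F{\left(L,D \right)} = -23$ ($F{\left(L,D \right)} = -3 + 10 \left(-2\right) = -3 - 20 = -23$)
$F{\left(\left(317 - 234\right) \left(-76 - 347\right),522 \right)} - 157168 = -23 - 157168 = -157191$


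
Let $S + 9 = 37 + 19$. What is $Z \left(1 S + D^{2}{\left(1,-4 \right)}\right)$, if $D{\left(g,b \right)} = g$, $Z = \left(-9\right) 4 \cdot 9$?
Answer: $-15552$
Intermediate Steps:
$Z = -324$ ($Z = \left(-36\right) 9 = -324$)
$S = 47$ ($S = -9 + \left(37 + 19\right) = -9 + 56 = 47$)
$Z \left(1 S + D^{2}{\left(1,-4 \right)}\right) = - 324 \left(1 \cdot 47 + 1^{2}\right) = - 324 \left(47 + 1\right) = \left(-324\right) 48 = -15552$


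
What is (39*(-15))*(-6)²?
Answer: -21060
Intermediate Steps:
(39*(-15))*(-6)² = -585*36 = -21060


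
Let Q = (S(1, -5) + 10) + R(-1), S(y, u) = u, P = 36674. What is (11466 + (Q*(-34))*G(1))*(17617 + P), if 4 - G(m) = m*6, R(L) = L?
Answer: 637267758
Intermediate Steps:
G(m) = 4 - 6*m (G(m) = 4 - m*6 = 4 - 6*m)
Q = 4 (Q = (-5 + 10) - 1 = 5 - 1 = 4)
(11466 + (Q*(-34))*G(1))*(17617 + P) = (11466 + (4*(-34))*(4 - 6*1))*(17617 + 36674) = (11466 - 136*(4 - 6))*54291 = (11466 - 136*(-2))*54291 = (11466 + 272)*54291 = 11738*54291 = 637267758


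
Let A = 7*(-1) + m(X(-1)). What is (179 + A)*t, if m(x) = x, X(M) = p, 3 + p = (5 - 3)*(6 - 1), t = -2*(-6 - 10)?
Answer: 5728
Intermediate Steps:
t = 32 (t = -2*(-16) = 32)
p = 7 (p = -3 + (5 - 3)*(6 - 1) = -3 + 2*5 = -3 + 10 = 7)
X(M) = 7
A = 0 (A = 7*(-1) + 7 = -7 + 7 = 0)
(179 + A)*t = (179 + 0)*32 = 179*32 = 5728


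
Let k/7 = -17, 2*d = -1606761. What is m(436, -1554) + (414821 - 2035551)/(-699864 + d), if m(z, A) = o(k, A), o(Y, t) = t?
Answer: -113874206/73329 ≈ -1552.9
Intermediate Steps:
d = -1606761/2 (d = (½)*(-1606761) = -1606761/2 ≈ -8.0338e+5)
k = -119 (k = 7*(-17) = -119)
m(z, A) = A
m(436, -1554) + (414821 - 2035551)/(-699864 + d) = -1554 + (414821 - 2035551)/(-699864 - 1606761/2) = -1554 - 1620730/(-3006489/2) = -1554 - 1620730*(-2/3006489) = -1554 + 79060/73329 = -113874206/73329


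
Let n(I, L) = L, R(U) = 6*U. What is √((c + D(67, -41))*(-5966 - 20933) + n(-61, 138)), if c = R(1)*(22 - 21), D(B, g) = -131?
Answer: √3362513 ≈ 1833.7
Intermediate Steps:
c = 6 (c = (6*1)*(22 - 21) = 6*1 = 6)
√((c + D(67, -41))*(-5966 - 20933) + n(-61, 138)) = √((6 - 131)*(-5966 - 20933) + 138) = √(-125*(-26899) + 138) = √(3362375 + 138) = √3362513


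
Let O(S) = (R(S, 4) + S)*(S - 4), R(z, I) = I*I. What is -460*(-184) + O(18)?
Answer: 85116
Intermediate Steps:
R(z, I) = I²
O(S) = (-4 + S)*(16 + S) (O(S) = (4² + S)*(S - 4) = (16 + S)*(-4 + S) = (-4 + S)*(16 + S))
-460*(-184) + O(18) = -460*(-184) + (-64 + 18² + 12*18) = 84640 + (-64 + 324 + 216) = 84640 + 476 = 85116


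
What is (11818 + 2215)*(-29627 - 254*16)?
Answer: -472785803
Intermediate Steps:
(11818 + 2215)*(-29627 - 254*16) = 14033*(-29627 - 4064) = 14033*(-33691) = -472785803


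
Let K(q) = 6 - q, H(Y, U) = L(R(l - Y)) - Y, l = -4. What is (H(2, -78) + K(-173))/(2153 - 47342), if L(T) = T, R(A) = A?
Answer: -19/5021 ≈ -0.0037841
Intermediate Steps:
H(Y, U) = -4 - 2*Y (H(Y, U) = (-4 - Y) - Y = -4 - 2*Y)
(H(2, -78) + K(-173))/(2153 - 47342) = ((-4 - 2*2) + (6 - 1*(-173)))/(2153 - 47342) = ((-4 - 4) + (6 + 173))/(-45189) = (-8 + 179)*(-1/45189) = 171*(-1/45189) = -19/5021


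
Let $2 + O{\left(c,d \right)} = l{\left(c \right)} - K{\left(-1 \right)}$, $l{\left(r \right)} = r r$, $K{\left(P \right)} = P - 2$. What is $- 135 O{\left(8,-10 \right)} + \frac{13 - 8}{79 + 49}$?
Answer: $- \frac{1123195}{128} \approx -8775.0$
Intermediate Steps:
$K{\left(P \right)} = -2 + P$
$l{\left(r \right)} = r^{2}$
$O{\left(c,d \right)} = 1 + c^{2}$ ($O{\left(c,d \right)} = -2 + \left(c^{2} - \left(-2 - 1\right)\right) = -2 + \left(c^{2} - -3\right) = -2 + \left(c^{2} + 3\right) = -2 + \left(3 + c^{2}\right) = 1 + c^{2}$)
$- 135 O{\left(8,-10 \right)} + \frac{13 - 8}{79 + 49} = - 135 \left(1 + 8^{2}\right) + \frac{13 - 8}{79 + 49} = - 135 \left(1 + 64\right) + \frac{5}{128} = \left(-135\right) 65 + 5 \cdot \frac{1}{128} = -8775 + \frac{5}{128} = - \frac{1123195}{128}$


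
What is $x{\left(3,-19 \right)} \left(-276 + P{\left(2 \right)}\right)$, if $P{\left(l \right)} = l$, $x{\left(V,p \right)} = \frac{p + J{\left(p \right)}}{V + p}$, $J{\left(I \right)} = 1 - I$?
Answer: $\frac{137}{8} \approx 17.125$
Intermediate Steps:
$x{\left(V,p \right)} = \frac{1}{V + p}$ ($x{\left(V,p \right)} = \frac{p - \left(-1 + p\right)}{V + p} = 1 \frac{1}{V + p} = \frac{1}{V + p}$)
$x{\left(3,-19 \right)} \left(-276 + P{\left(2 \right)}\right) = \frac{-276 + 2}{3 - 19} = \frac{1}{-16} \left(-274\right) = \left(- \frac{1}{16}\right) \left(-274\right) = \frac{137}{8}$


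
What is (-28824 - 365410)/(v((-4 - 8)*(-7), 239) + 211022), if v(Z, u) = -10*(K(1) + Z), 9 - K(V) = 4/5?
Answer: -197117/105050 ≈ -1.8764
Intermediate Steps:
K(V) = 41/5 (K(V) = 9 - 4/5 = 41/5)
v(Z, u) = -82 - 10*Z (v(Z, u) = -10*(41/5 + Z) = -82 - 10*Z)
(-28824 - 365410)/(v((-4 - 8)*(-7), 239) + 211022) = (-28824 - 365410)/((-82 - 10*(-4 - 8)*(-7)) + 211022) = -394234/((-82 - (-120)*(-7)) + 211022) = -394234/((-82 - 10*84) + 211022) = -394234/((-82 - 840) + 211022) = -394234/(-922 + 211022) = -394234/210100 = -394234*1/210100 = -197117/105050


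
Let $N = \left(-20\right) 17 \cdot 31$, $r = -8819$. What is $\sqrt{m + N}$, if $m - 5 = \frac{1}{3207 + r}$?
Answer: $\frac{i \sqrt{82948756663}}{2806} \approx 102.64 i$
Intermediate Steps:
$m = \frac{28059}{5612}$ ($m = 5 + \frac{1}{3207 - 8819} = 5 + \frac{1}{-5612} = 5 - \frac{1}{5612} = \frac{28059}{5612} \approx 4.9998$)
$N = -10540$ ($N = \left(-340\right) 31 = -10540$)
$\sqrt{m + N} = \sqrt{\frac{28059}{5612} - 10540} = \sqrt{- \frac{59122421}{5612}} = \frac{i \sqrt{82948756663}}{2806}$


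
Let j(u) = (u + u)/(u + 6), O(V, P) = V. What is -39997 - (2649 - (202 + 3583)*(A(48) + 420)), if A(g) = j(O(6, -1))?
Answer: 1550839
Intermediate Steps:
j(u) = 2*u/(6 + u) (j(u) = (2*u)/(6 + u) = 2*u/(6 + u))
A(g) = 1 (A(g) = 2*6/(6 + 6) = 2*6/12 = 2*6*(1/12) = 1)
-39997 - (2649 - (202 + 3583)*(A(48) + 420)) = -39997 - (2649 - (202 + 3583)*(1 + 420)) = -39997 - (2649 - 3785*421) = -39997 - (2649 - 1*1593485) = -39997 - (2649 - 1593485) = -39997 - 1*(-1590836) = -39997 + 1590836 = 1550839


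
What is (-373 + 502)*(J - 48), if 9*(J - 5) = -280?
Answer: -28681/3 ≈ -9560.3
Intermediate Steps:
J = -235/9 (J = 5 + (1/9)*(-280) = 5 - 280/9 = -235/9 ≈ -26.111)
(-373 + 502)*(J - 48) = (-373 + 502)*(-235/9 - 48) = 129*(-667/9) = -28681/3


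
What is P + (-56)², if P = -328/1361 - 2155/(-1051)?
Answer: 4488357123/1430411 ≈ 3137.8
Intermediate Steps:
P = 2588227/1430411 (P = -328*1/1361 - 2155*(-1/1051) = -328/1361 + 2155/1051 = 2588227/1430411 ≈ 1.8094)
P + (-56)² = 2588227/1430411 + (-56)² = 2588227/1430411 + 3136 = 4488357123/1430411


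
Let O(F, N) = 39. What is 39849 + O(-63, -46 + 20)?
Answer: 39888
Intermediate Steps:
39849 + O(-63, -46 + 20) = 39849 + 39 = 39888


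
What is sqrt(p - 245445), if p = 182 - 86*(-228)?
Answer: I*sqrt(225655) ≈ 475.03*I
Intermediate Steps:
p = 19790 (p = 182 + 19608 = 19790)
sqrt(p - 245445) = sqrt(19790 - 245445) = sqrt(-225655) = I*sqrt(225655)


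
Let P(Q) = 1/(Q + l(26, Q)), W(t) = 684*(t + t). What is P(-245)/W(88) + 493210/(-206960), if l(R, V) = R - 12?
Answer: -171444138835/71941117248 ≈ -2.3831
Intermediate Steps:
l(R, V) = -12 + R
W(t) = 1368*t (W(t) = 684*(2*t) = 1368*t)
P(Q) = 1/(14 + Q) (P(Q) = 1/(Q + (-12 + 26)) = 1/(Q + 14) = 1/(14 + Q))
P(-245)/W(88) + 493210/(-206960) = 1/((14 - 245)*((1368*88))) + 493210/(-206960) = 1/(-231*120384) + 493210*(-1/206960) = -1/231*1/120384 - 49321/20696 = -1/27808704 - 49321/20696 = -171444138835/71941117248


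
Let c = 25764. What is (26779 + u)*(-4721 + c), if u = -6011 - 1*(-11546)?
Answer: 679983502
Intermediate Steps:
u = 5535 (u = -6011 + 11546 = 5535)
(26779 + u)*(-4721 + c) = (26779 + 5535)*(-4721 + 25764) = 32314*21043 = 679983502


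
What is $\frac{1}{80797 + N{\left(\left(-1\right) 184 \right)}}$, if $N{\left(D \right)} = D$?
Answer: $\frac{1}{80613} \approx 1.2405 \cdot 10^{-5}$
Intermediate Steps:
$\frac{1}{80797 + N{\left(\left(-1\right) 184 \right)}} = \frac{1}{80797 - 184} = \frac{1}{80613}$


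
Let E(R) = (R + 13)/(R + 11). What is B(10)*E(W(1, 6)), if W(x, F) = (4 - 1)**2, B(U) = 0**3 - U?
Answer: -11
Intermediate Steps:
B(U) = -U (B(U) = 0 - U = -U)
W(x, F) = 9 (W(x, F) = 3**2 = 9)
E(R) = (13 + R)/(11 + R)
B(10)*E(W(1, 6)) = (-1*10)*((13 + 9)/(11 + 9)) = -10*22/20 = -22/2 = -10*11/10 = -11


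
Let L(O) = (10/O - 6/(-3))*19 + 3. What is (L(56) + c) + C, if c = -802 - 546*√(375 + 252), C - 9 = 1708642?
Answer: 47821015/28 - 546*√627 ≈ 1.6942e+6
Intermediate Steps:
C = 1708651 (C = 9 + 1708642 = 1708651)
c = -802 - 546*√627 ≈ -14474.
L(O) = 41 + 190/O (L(O) = (10/O - 6*(-⅓))*19 + 3 = (10/O + 2)*19 + 3 = (2 + 10/O)*19 + 3 = (38 + 190/O) + 3 = 41 + 190/O)
(L(56) + c) + C = ((41 + 190/56) + (-802 - 546*√627)) + 1708651 = ((41 + 190*(1/56)) + (-802 - 546*√627)) + 1708651 = ((41 + 95/28) + (-802 - 546*√627)) + 1708651 = (1243/28 + (-802 - 546*√627)) + 1708651 = (-21213/28 - 546*√627) + 1708651 = 47821015/28 - 546*√627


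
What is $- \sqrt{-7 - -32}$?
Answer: $-5$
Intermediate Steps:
$- \sqrt{-7 - -32} = - \sqrt{-7 + 32} = - \sqrt{25} = \left(-1\right) 5 = -5$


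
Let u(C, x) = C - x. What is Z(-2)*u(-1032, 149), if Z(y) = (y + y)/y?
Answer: -2362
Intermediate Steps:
Z(y) = 2 (Z(y) = (2*y)/y = 2)
Z(-2)*u(-1032, 149) = 2*(-1032 - 1*149) = 2*(-1032 - 149) = 2*(-1181) = -2362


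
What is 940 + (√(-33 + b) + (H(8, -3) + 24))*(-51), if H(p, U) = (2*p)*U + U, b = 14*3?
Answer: 2164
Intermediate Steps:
b = 42
H(p, U) = U + 2*U*p (H(p, U) = 2*U*p + U = U + 2*U*p)
940 + (√(-33 + b) + (H(8, -3) + 24))*(-51) = 940 + (√(-33 + 42) + (-3*(1 + 2*8) + 24))*(-51) = 940 + (√9 + (-3*(1 + 16) + 24))*(-51) = 940 + (3 + (-3*17 + 24))*(-51) = 940 + (3 + (-51 + 24))*(-51) = 940 + (3 - 27)*(-51) = 940 - 24*(-51) = 940 + 1224 = 2164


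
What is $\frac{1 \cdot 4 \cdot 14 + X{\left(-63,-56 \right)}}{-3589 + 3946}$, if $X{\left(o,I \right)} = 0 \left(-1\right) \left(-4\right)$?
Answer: $\frac{8}{51} \approx 0.15686$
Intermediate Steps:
$X{\left(o,I \right)} = 0$ ($X{\left(o,I \right)} = 0 \left(-4\right) = 0$)
$\frac{1 \cdot 4 \cdot 14 + X{\left(-63,-56 \right)}}{-3589 + 3946} = \frac{1 \cdot 4 \cdot 14 + 0}{-3589 + 3946} = \frac{4 \cdot 14 + 0}{357} = \left(56 + 0\right) \frac{1}{357} = 56 \cdot \frac{1}{357} = \frac{8}{51}$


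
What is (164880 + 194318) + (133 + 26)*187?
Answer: 388931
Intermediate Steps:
(164880 + 194318) + (133 + 26)*187 = 359198 + 159*187 = 359198 + 29733 = 388931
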